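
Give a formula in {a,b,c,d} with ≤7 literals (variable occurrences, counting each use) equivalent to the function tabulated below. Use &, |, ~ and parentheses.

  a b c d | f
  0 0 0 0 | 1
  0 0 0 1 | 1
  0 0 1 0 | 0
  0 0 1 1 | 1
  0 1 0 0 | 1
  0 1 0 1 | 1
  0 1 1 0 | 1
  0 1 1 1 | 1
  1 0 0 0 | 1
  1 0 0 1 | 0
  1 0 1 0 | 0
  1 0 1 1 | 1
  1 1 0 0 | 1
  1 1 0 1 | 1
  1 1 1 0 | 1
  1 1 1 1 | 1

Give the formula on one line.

((((b | (~a | ~d)) | c) & (~c | d)) | b)

  ~a = 1111111100000000
  ~d = 1010101010101010
  (~a | ~d) = 1111111110101010
  (b | (~a | ~d)) = 1111111110101111
  ((b | (~a | ~d)) | c) = 1111111110111111
  ~c = 1100110011001100
  (~c | d) = 1101110111011101
  (((b | (~a | ~d)) | c) & (~c | d)) = 1101110110011101
  ((((b | (~a | ~d)) | c) & (~c | d)) | b) = 1101111110011111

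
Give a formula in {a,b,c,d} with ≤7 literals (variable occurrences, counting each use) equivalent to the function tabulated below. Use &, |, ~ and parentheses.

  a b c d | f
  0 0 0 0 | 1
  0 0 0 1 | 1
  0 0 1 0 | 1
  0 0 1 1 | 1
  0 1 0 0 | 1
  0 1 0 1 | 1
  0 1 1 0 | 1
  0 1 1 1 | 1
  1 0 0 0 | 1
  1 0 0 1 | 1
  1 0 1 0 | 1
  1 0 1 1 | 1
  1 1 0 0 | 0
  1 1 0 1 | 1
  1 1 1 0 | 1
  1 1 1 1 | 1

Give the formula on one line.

(~a | (((c & (a | b)) | ~b) | (d & a)))

  ~a = 1111111100000000
  (a | b) = 0000111111111111
  (c & (a | b)) = 0000001100110011
  ~b = 1111000011110000
  ((c & (a | b)) | ~b) = 1111001111110011
  (d & a) = 0000000001010101
  (((c & (a | b)) | ~b) | (d & a)) = 1111001111110111
  (~a | (((c & (a | b)) | ~b) | (d & a))) = 1111111111110111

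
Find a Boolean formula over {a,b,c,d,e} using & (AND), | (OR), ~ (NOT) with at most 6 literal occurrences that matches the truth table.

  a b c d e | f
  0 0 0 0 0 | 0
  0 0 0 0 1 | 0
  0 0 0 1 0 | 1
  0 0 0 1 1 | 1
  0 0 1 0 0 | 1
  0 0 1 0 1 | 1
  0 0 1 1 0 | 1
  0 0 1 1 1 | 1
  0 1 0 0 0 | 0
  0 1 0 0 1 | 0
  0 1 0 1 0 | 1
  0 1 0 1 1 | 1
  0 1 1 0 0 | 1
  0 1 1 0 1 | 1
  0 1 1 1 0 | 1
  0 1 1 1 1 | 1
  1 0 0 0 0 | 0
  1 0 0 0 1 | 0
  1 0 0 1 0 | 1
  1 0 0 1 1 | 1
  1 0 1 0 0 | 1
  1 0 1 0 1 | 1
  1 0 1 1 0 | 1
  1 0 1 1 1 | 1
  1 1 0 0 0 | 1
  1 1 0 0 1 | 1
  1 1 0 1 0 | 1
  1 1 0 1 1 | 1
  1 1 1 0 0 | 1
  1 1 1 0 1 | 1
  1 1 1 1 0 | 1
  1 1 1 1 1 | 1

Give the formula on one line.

(c | ((a & b) | (~c & d)))

  (a & b) = 00000000000000000000000011111111
  ~c = 11110000111100001111000011110000
  (~c & d) = 00110000001100000011000000110000
  ((a & b) | (~c & d)) = 00110000001100000011000011111111
  (c | ((a & b) | (~c & d))) = 00111111001111110011111111111111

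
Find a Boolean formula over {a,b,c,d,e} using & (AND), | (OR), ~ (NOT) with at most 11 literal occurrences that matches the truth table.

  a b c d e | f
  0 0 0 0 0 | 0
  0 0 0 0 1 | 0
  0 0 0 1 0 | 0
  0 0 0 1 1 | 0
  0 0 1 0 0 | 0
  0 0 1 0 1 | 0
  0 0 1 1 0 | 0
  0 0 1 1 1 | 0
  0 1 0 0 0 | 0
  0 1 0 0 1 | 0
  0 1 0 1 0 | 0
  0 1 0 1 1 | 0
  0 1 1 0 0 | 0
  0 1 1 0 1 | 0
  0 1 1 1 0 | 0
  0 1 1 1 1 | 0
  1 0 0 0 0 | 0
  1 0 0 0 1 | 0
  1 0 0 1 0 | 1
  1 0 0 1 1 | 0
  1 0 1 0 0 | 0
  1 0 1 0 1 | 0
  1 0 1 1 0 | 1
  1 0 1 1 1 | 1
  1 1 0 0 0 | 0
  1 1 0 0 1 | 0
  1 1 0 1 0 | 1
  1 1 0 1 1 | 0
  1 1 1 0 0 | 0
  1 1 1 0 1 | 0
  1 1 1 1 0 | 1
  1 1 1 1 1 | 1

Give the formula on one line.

  ~d = 11001100110011001100110011001100
  (a | b) = 00000000111111111111111111111111
  (~d | (a | b)) = 11001100111111111111111111111111
  ((~d | (a | b)) | e) = 11011101111111111111111111111111
  ~c = 11110000111100001111000011110000
  (((~d | (a | b)) | e) | ~c) = 11111101111111111111111111111111
  (d & (((~d | (a | b)) | e) | ~c)) = 00110001001100110011001100110011
  ~e = 10101010101010101010101010101010
  (c | ~e) = 10101111101011111010111110101111
  (a & (c | ~e)) = 00000000000000001010111110101111
  ((d & (((~d | (a | b)) | e) | ~c)) & (a & (c | ~e))) = 00000000000000000010001100100011

((d & (((~d | (a | b)) | e) | ~c)) & (a & (c | ~e)))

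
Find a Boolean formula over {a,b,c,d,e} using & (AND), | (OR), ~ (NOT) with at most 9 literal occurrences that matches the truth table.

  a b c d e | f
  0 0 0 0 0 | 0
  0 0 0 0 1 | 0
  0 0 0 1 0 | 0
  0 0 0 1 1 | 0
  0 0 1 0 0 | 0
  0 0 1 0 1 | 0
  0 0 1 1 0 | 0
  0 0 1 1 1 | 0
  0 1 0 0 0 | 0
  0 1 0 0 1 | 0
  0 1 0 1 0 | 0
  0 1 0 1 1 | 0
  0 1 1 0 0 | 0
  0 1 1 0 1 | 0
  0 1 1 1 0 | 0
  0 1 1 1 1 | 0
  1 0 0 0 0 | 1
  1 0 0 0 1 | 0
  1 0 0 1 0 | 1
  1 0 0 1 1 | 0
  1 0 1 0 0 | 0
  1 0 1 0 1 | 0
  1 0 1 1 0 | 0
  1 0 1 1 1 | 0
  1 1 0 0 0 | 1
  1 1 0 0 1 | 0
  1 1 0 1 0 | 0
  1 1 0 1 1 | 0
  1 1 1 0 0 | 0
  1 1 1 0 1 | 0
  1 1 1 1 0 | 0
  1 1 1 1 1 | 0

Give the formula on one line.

  ~b = 11111111000000001111111100000000
  (a & ~b) = 00000000000000001111111100000000
  ~d = 11001100110011001100110011001100
  (~d & b) = 00000000110011000000000011001100
  ((a & ~b) | (~d & b)) = 00000000110011001111111111001100
  (e & b) = 00000000010101010000000001010101
  (a | (e & b)) = 00000000010101011111111111111111
  (((a & ~b) | (~d & b)) & (a | (e & b))) = 00000000010001001111111111001100
  ~c = 11110000111100001111000011110000
  ~e = 10101010101010101010101010101010
  (~c & ~e) = 10100000101000001010000010100000
  ((((a & ~b) | (~d & b)) & (a | (e & b))) & (~c & ~e)) = 00000000000000001010000010000000

((((a & ~b) | (~d & b)) & (a | (e & b))) & (~c & ~e))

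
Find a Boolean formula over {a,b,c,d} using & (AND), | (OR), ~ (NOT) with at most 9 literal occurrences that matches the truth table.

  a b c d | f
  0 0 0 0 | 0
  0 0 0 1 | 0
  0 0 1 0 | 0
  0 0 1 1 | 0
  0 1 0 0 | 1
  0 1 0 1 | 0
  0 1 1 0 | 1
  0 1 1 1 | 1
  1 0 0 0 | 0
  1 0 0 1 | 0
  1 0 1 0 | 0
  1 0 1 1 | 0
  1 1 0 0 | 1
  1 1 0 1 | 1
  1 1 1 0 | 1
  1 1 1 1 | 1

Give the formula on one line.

  ~b = 1111000011110000
  ~a = 1111111100000000
  ~d = 1010101010101010
  (~a | ~d) = 1111111110101010
  (~b | (~a | ~d)) = 1111111111111010
  (c & (~b | (~a | ~d))) = 0011001100110010
  (~d & b) = 0000101000001010
  ((c & (~b | (~a | ~d))) | (~d & b)) = 0011101100111010
  (a | ((c & (~b | (~a | ~d))) | (~d & b))) = 0011101111111111
  ((a | ((c & (~b | (~a | ~d))) | (~d & b))) & b) = 0000101100001111

((a | ((c & (~b | (~a | ~d))) | (~d & b))) & b)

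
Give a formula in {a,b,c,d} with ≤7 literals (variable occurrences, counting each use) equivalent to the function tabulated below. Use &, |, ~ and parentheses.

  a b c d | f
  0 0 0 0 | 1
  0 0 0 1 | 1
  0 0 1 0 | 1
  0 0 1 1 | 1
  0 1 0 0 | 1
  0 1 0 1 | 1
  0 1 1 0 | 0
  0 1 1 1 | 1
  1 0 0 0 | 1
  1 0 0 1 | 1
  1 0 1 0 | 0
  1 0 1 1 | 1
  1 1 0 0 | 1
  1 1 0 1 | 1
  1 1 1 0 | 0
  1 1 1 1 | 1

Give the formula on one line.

  ~a = 1111111100000000
  ~d = 1010101010101010
  (~a & ~d) = 1010101000000000
  ~c = 1100110011001100
  ~b = 1111000011110000
  (~c | ~b) = 1111110011111100
  ((~a & ~d) & (~c | ~b)) = 1010100000000000
  (d | ~c) = 1101110111011101
  (((~a & ~d) & (~c | ~b)) | (d | ~c)) = 1111110111011101

(((~a & ~d) & (~c | ~b)) | (d | ~c))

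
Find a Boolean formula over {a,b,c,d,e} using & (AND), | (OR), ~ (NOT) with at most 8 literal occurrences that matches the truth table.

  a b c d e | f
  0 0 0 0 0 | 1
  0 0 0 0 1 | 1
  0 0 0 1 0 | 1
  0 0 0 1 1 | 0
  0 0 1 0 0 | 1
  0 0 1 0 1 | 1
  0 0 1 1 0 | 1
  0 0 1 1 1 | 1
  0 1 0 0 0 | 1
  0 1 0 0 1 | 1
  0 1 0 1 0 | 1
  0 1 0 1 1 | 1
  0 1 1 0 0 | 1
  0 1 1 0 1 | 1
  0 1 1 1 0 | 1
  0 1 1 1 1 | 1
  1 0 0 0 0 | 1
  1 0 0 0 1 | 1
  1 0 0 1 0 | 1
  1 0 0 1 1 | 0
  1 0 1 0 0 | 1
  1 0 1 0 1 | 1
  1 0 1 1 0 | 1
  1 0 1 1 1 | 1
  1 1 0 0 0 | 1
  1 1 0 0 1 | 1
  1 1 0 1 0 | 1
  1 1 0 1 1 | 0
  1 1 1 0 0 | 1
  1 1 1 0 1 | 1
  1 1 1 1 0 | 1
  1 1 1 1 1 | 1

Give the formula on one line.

(((~a & b) | c) | (~d | ~e))

  ~a = 11111111111111110000000000000000
  (~a & b) = 00000000111111110000000000000000
  ((~a & b) | c) = 00001111111111110000111100001111
  ~d = 11001100110011001100110011001100
  ~e = 10101010101010101010101010101010
  (~d | ~e) = 11101110111011101110111011101110
  (((~a & b) | c) | (~d | ~e)) = 11101111111111111110111111101111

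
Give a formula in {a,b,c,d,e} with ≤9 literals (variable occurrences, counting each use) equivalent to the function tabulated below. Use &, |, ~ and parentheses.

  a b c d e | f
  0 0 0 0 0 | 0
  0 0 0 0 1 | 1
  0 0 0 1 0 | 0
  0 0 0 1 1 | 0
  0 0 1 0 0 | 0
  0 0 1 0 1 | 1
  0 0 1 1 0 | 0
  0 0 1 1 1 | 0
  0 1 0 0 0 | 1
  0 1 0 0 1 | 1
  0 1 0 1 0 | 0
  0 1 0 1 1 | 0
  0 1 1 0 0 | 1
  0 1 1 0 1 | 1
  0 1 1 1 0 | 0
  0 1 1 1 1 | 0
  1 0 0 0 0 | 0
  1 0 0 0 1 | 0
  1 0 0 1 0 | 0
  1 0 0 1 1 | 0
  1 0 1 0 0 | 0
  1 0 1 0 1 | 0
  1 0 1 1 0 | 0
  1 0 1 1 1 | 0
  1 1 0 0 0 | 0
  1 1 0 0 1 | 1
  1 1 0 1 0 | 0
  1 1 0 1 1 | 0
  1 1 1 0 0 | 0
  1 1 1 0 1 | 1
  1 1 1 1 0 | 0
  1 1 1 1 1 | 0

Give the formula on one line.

((e & ((b & a) & ~d)) | ((a | ~d) & ((b | e) & ~a)))

  (b & a) = 00000000000000000000000011111111
  ~d = 11001100110011001100110011001100
  ((b & a) & ~d) = 00000000000000000000000011001100
  (e & ((b & a) & ~d)) = 00000000000000000000000001000100
  (a | ~d) = 11001100110011001111111111111111
  (b | e) = 01010101111111110101010111111111
  ~a = 11111111111111110000000000000000
  ((b | e) & ~a) = 01010101111111110000000000000000
  ((a | ~d) & ((b | e) & ~a)) = 01000100110011000000000000000000
  ((e & ((b & a) & ~d)) | ((a | ~d) & ((b | e) & ~a))) = 01000100110011000000000001000100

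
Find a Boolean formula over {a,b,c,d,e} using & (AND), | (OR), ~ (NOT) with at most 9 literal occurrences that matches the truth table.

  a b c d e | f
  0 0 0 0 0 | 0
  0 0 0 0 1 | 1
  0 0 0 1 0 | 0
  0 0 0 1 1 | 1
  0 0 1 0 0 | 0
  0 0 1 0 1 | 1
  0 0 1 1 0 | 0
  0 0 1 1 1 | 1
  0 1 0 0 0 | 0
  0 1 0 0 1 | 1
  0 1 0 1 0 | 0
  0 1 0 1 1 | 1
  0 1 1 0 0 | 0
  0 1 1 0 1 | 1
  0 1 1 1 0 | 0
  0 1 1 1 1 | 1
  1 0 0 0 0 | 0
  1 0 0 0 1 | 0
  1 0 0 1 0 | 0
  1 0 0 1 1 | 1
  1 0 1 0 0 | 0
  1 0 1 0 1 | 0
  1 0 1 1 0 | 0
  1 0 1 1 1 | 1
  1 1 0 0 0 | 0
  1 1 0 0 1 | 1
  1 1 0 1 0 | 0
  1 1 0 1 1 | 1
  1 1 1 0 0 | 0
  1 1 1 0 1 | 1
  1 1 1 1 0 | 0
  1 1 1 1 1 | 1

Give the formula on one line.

  ~c = 11110000111100001111000011110000
  ~e = 10101010101010101010101010101010
  (~c & ~e) = 10100000101000001010000010100000
  (b | (~c & ~e)) = 10100000111111111010000011111111
  ~a = 11111111111111110000000000000000
  ((b | (~c & ~e)) | ~a) = 11111111111111111010000011111111
  (((b | (~c & ~e)) | ~a) | d) = 11111111111111111011001111111111
  ((((b | (~c & ~e)) | ~a) | d) & e) = 01010101010101010001000101010101

((((b | (~c & ~e)) | ~a) | d) & e)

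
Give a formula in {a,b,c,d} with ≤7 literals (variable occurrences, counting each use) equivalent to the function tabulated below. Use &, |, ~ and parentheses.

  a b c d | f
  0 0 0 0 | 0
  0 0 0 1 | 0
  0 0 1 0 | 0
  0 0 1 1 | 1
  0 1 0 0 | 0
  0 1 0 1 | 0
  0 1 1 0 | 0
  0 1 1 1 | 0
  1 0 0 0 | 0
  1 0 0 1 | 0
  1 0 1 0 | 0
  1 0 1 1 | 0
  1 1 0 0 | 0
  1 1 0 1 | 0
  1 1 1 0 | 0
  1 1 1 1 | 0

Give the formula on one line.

  ~b = 1111000011110000
  (d | a) = 0101010111111111
  ((d | a) & c) = 0001000100110011
  (d & ((d | a) & c)) = 0001000100010001
  (~b & (d & ((d | a) & c))) = 0001000000010000
  ~a = 1111111100000000
  ((~b & (d & ((d | a) & c))) & ~a) = 0001000000000000

((~b & (d & ((d | a) & c))) & ~a)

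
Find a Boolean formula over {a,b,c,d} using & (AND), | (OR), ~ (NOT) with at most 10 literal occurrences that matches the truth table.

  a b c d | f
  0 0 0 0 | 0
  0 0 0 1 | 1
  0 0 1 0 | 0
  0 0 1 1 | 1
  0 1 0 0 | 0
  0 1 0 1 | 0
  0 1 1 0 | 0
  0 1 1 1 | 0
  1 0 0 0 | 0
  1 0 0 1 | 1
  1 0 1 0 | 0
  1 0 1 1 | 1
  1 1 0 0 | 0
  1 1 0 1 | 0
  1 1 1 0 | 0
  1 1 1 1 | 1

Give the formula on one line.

(d & (((b | (d | ~a)) & ~b) | (c & (a & d))))

  ~a = 1111111100000000
  (d | ~a) = 1111111101010101
  (b | (d | ~a)) = 1111111101011111
  ~b = 1111000011110000
  ((b | (d | ~a)) & ~b) = 1111000001010000
  (a & d) = 0000000001010101
  (c & (a & d)) = 0000000000010001
  (((b | (d | ~a)) & ~b) | (c & (a & d))) = 1111000001010001
  (d & (((b | (d | ~a)) & ~b) | (c & (a & d)))) = 0101000001010001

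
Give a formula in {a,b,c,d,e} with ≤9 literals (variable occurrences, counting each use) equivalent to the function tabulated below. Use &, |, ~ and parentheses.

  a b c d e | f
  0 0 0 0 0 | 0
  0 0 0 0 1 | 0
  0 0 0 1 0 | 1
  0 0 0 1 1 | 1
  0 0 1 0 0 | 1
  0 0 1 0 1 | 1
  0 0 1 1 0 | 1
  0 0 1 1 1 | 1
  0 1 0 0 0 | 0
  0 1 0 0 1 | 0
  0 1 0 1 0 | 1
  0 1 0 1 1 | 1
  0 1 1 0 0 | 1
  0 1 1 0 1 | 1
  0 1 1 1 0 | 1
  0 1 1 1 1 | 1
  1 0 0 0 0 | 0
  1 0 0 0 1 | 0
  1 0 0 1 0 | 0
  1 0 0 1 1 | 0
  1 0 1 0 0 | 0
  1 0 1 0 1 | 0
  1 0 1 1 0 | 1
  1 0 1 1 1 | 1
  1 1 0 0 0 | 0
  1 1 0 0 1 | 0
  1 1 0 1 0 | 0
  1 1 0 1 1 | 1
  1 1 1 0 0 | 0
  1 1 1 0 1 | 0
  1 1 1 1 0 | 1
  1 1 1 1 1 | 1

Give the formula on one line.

((~a & (d | c)) | (((~d | b) & (e & d)) | (c & d)))

  ~a = 11111111111111110000000000000000
  (d | c) = 00111111001111110011111100111111
  (~a & (d | c)) = 00111111001111110000000000000000
  ~d = 11001100110011001100110011001100
  (~d | b) = 11001100111111111100110011111111
  (e & d) = 00010001000100010001000100010001
  ((~d | b) & (e & d)) = 00000000000100010000000000010001
  (c & d) = 00000011000000110000001100000011
  (((~d | b) & (e & d)) | (c & d)) = 00000011000100110000001100010011
  ((~a & (d | c)) | (((~d | b) & (e & d)) | (c & d))) = 00111111001111110000001100010011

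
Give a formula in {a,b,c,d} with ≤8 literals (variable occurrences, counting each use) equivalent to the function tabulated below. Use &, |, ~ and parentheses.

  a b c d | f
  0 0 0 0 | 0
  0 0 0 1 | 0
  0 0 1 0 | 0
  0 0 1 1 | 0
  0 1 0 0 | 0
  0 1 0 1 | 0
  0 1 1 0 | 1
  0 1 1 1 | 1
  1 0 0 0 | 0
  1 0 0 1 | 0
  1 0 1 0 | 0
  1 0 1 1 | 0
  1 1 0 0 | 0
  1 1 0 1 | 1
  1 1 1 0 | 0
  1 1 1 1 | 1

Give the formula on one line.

((~b | (b & (a | c))) & ((~a | d) & b))

  ~b = 1111000011110000
  (a | c) = 0011001111111111
  (b & (a | c)) = 0000001100001111
  (~b | (b & (a | c))) = 1111001111111111
  ~a = 1111111100000000
  (~a | d) = 1111111101010101
  ((~a | d) & b) = 0000111100000101
  ((~b | (b & (a | c))) & ((~a | d) & b)) = 0000001100000101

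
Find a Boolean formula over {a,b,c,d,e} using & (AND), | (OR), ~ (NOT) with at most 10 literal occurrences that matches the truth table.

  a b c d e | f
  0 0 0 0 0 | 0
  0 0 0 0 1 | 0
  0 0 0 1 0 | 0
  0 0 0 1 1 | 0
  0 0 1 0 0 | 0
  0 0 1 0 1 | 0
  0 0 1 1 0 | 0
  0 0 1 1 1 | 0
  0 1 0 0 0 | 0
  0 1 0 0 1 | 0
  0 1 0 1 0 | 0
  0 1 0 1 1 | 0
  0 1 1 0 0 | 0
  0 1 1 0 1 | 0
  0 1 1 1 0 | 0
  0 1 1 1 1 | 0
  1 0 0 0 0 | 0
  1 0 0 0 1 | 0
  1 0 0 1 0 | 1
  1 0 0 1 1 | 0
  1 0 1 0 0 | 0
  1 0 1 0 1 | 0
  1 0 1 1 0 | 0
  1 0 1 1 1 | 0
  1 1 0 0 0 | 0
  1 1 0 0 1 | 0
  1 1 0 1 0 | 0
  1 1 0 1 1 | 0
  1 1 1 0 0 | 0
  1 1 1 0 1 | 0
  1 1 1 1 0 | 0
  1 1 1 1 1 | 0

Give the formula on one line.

  ~c = 11110000111100001111000011110000
  ~e = 10101010101010101010101010101010
  (~c & ~e) = 10100000101000001010000010100000
  ~b = 11111111000000001111111100000000
  (d & ~b) = 00110011000000000011001100000000
  ((~c & ~e) & (d & ~b)) = 00100000000000000010000000000000
  (~e & a) = 00000000000000001010101010101010
  (e | (~e & a)) = 01010101010101011111111111111111
  (((~c & ~e) & (d & ~b)) & (e | (~e & a))) = 00000000000000000010000000000000

(((~c & ~e) & (d & ~b)) & (e | (~e & a)))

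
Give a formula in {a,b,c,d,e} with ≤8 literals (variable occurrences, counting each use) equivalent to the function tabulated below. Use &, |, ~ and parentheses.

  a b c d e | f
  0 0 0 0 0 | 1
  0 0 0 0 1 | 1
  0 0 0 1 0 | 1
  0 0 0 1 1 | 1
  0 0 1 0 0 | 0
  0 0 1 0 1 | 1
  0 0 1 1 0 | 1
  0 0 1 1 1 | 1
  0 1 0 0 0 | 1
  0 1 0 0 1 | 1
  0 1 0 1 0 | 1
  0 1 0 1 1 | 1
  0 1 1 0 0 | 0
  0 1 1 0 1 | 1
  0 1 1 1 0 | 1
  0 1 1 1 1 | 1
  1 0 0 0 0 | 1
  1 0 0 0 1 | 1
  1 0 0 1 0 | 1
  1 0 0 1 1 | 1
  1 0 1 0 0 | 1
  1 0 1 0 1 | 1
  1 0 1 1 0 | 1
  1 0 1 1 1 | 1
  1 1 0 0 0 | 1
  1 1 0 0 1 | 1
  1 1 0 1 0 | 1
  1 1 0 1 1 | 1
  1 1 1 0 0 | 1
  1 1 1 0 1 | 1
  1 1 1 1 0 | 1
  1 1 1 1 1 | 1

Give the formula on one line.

((d | a) | ((~a & ~c) | (e & (~e | c))))

  (d | a) = 00110011001100111111111111111111
  ~a = 11111111111111110000000000000000
  ~c = 11110000111100001111000011110000
  (~a & ~c) = 11110000111100000000000000000000
  ~e = 10101010101010101010101010101010
  (~e | c) = 10101111101011111010111110101111
  (e & (~e | c)) = 00000101000001010000010100000101
  ((~a & ~c) | (e & (~e | c))) = 11110101111101010000010100000101
  ((d | a) | ((~a & ~c) | (e & (~e | c)))) = 11110111111101111111111111111111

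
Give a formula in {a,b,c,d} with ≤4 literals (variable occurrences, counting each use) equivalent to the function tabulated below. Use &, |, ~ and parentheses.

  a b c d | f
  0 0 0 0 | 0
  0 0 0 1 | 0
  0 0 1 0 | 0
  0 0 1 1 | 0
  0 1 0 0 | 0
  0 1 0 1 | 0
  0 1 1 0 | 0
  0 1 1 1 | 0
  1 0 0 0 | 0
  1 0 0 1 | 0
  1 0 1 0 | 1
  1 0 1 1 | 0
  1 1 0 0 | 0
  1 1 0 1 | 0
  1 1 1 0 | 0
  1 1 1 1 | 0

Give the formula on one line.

(~d & ((c & ~b) & a))

  ~d = 1010101010101010
  ~b = 1111000011110000
  (c & ~b) = 0011000000110000
  ((c & ~b) & a) = 0000000000110000
  (~d & ((c & ~b) & a)) = 0000000000100000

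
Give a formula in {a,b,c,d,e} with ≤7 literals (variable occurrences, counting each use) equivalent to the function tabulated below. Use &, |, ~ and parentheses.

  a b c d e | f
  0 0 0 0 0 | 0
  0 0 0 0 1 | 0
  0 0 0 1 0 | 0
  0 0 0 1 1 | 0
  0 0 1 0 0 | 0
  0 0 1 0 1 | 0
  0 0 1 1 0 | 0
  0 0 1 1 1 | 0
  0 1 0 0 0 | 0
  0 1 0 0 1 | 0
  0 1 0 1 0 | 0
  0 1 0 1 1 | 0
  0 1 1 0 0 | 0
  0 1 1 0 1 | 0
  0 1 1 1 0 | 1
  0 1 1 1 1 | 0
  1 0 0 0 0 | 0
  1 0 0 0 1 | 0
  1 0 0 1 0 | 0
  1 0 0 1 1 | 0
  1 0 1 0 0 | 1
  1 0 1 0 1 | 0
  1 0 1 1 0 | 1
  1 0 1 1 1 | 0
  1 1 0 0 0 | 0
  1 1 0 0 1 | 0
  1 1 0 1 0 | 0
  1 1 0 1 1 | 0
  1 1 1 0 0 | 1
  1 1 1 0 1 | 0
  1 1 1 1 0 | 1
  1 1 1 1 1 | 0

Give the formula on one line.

  (d | a) = 00110011001100111111111111111111
  (c & (d | a)) = 00000011000000110000111100001111
  (a | b) = 00000000111111111111111111111111
  ((c & (d | a)) & (a | b)) = 00000000000000110000111100001111
  ~e = 10101010101010101010101010101010
  (~e & c) = 00001010000010100000101000001010
  (((c & (d | a)) & (a | b)) & (~e & c)) = 00000000000000100000101000001010

(((c & (d | a)) & (a | b)) & (~e & c))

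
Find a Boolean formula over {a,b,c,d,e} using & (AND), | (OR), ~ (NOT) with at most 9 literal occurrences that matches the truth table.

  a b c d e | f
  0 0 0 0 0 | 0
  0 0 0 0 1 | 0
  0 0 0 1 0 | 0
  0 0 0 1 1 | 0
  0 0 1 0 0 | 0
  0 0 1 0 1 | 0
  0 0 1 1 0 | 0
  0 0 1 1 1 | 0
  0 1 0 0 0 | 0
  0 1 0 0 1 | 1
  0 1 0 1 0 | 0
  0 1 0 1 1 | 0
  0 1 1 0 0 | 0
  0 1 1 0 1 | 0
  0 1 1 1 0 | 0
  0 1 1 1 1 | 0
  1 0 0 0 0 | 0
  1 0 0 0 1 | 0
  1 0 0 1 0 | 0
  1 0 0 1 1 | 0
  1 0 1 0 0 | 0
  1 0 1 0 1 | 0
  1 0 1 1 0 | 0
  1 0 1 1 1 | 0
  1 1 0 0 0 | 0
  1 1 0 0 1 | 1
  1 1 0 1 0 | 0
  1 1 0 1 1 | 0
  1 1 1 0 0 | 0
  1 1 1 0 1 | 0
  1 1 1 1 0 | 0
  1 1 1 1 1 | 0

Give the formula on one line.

  (b | e) = 01010101111111110101010111111111
  ~d = 11001100110011001100110011001100
  ((b | e) & ~d) = 01000100110011000100010011001100
  ~c = 11110000111100001111000011110000
  (~c & b) = 00000000111100000000000011110000
  ((~c & b) & e) = 00000000010100000000000001010000
  (((b | e) & ~d) & ((~c & b) & e)) = 00000000010000000000000001000000

(((b | e) & ~d) & ((~c & b) & e))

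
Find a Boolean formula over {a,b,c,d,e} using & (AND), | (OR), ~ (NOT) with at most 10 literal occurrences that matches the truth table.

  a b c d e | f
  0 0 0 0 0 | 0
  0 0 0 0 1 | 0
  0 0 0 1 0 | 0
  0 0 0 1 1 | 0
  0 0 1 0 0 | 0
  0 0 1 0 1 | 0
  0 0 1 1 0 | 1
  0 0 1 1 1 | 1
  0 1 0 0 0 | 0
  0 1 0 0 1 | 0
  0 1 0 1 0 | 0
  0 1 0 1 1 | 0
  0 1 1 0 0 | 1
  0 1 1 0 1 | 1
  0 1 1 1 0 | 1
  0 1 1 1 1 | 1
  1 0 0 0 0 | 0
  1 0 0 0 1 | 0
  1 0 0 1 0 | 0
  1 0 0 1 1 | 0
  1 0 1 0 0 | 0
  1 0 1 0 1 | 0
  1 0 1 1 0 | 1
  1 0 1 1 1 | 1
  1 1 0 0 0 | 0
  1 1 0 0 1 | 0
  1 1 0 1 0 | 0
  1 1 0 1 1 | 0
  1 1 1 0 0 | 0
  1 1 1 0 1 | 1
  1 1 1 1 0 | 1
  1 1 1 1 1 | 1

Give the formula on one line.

  (b & e) = 00000000010101010000000001010101
  (d | (b & e)) = 00110011011101110011001101110111
  ~a = 11111111111111110000000000000000
  ((d | (b & e)) | ~a) = 11111111111111110011001101110111
  (d | b) = 00110011111111110011001111111111
  (c & (d | b)) = 00000011000011110000001100001111
  (((d | (b & e)) | ~a) & (c & (d | b))) = 00000011000011110000001100000111

(((d | (b & e)) | ~a) & (c & (d | b)))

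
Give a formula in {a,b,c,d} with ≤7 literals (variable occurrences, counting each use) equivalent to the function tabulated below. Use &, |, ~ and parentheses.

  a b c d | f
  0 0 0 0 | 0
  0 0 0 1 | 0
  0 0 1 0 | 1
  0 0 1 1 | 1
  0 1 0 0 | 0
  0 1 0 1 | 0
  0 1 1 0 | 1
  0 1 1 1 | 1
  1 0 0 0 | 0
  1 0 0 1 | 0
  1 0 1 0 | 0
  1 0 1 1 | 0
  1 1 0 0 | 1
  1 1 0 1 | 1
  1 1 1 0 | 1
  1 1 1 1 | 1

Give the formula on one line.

  ~a = 1111111100000000
  (~a | b) = 1111111100001111
  (c | a) = 0011001111111111
  ((~a | b) & (c | a)) = 0011001100001111

((~a | b) & (c | a))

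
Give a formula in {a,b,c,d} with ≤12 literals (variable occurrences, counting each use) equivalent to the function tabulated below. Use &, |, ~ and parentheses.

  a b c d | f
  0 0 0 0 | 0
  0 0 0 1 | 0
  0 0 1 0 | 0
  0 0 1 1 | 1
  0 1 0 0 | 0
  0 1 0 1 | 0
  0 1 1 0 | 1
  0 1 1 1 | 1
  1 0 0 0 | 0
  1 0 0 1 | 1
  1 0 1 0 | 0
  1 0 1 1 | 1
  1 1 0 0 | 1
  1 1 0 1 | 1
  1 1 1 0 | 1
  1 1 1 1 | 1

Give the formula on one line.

((a | (c | ~d)) & (d | ((b & c) | ((b & ~d) & a))))

  ~d = 1010101010101010
  (c | ~d) = 1011101110111011
  (a | (c | ~d)) = 1011101111111111
  (b & c) = 0000001100000011
  (b & ~d) = 0000101000001010
  ((b & ~d) & a) = 0000000000001010
  ((b & c) | ((b & ~d) & a)) = 0000001100001011
  (d | ((b & c) | ((b & ~d) & a))) = 0101011101011111
  ((a | (c | ~d)) & (d | ((b & c) | ((b & ~d) & a)))) = 0001001101011111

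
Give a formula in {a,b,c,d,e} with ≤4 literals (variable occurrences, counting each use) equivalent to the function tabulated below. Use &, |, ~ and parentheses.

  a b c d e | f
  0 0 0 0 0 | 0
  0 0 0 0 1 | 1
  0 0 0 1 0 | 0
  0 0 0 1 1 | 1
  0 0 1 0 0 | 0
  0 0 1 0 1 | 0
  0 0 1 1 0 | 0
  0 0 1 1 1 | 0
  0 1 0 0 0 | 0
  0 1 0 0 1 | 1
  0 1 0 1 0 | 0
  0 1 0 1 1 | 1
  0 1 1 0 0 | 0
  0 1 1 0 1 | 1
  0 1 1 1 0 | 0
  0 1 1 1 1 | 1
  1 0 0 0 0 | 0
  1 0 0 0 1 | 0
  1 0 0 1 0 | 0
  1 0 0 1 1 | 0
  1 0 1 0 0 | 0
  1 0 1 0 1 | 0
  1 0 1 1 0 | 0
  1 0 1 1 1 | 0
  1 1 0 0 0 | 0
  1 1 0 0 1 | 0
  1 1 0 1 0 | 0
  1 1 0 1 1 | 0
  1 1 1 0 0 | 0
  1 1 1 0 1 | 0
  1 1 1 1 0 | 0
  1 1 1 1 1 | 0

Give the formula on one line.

  ~a = 11111111111111110000000000000000
  ~c = 11110000111100001111000011110000
  (~c | b) = 11110000111111111111000011111111
  (~a & (~c | b)) = 11110000111111110000000000000000
  ((~a & (~c | b)) & e) = 01010000010101010000000000000000

((~a & (~c | b)) & e)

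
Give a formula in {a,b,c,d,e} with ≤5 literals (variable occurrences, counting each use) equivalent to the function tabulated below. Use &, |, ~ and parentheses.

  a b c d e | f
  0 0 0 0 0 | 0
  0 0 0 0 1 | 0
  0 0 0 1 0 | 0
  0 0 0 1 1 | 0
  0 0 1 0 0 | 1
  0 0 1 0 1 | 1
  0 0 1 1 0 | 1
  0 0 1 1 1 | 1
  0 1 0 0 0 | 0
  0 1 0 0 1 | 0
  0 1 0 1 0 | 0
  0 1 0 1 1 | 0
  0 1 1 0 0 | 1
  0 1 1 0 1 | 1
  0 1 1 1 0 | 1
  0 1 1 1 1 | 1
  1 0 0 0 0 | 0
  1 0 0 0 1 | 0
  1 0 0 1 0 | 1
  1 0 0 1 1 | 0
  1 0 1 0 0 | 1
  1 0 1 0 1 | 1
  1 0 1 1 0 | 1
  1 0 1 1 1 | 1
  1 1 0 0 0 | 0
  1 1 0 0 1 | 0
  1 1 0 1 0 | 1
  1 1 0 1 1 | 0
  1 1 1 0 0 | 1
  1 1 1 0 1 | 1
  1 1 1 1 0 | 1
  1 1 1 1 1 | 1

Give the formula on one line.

  ~e = 10101010101010101010101010101010
  (a & ~e) = 00000000000000001010101010101010
  (d & (a & ~e)) = 00000000000000000010001000100010
  ~c = 11110000111100001111000011110000
  ((d & (a & ~e)) & ~c) = 00000000000000000010000000100000
  (((d & (a & ~e)) & ~c) | c) = 00001111000011110010111100101111

(((d & (a & ~e)) & ~c) | c)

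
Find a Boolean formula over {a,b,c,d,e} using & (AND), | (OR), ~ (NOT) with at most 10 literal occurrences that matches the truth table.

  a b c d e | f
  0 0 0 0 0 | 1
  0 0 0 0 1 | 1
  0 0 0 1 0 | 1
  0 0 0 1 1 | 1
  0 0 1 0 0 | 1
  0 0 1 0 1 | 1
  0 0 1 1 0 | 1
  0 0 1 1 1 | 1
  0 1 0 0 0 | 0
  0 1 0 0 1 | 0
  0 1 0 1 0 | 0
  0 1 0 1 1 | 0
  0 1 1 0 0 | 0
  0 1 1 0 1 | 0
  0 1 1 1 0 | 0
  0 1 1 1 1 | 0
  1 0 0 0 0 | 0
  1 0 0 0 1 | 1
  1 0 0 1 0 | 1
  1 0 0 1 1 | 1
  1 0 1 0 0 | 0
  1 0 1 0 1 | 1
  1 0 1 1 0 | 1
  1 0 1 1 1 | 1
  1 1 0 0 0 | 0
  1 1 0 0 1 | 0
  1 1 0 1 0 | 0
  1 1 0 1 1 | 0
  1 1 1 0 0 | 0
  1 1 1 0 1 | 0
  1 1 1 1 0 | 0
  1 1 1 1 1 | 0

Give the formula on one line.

  ~d = 11001100110011001100110011001100
  (b | ~d) = 11001100111111111100110011111111
  (e & a) = 00000000000000000101010101010101
  ((b | ~d) & (e & a)) = 00000000000000000100010001010101
  ~a = 11111111111111110000000000000000
  (~a | d) = 11111111111111110011001100110011
  (((b | ~d) & (e & a)) | (~a | d)) = 11111111111111110111011101110111
  ~b = 11111111000000001111111100000000
  ((((b | ~d) & (e & a)) | (~a | d)) & ~b) = 11111111000000000111011100000000

((((b | ~d) & (e & a)) | (~a | d)) & ~b)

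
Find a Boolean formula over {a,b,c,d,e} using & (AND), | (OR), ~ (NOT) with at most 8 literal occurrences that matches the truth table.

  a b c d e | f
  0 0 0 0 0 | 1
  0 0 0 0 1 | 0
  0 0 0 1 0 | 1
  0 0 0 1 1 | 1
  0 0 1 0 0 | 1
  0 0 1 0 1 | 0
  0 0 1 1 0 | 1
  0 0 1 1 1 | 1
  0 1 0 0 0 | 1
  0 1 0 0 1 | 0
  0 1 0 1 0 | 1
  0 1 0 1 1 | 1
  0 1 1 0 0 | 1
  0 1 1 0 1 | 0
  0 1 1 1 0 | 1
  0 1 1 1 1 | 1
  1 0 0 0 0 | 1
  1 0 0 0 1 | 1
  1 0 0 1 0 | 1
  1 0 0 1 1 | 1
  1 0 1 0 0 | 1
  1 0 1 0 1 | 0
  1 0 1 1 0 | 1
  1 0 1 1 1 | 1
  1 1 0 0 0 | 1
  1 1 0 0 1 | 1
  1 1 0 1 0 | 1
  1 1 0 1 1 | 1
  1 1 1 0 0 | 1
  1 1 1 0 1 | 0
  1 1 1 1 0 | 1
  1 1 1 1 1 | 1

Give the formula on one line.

(~e | ((((a & e) | (~e & (e | d))) & ~c) | d))

  ~e = 10101010101010101010101010101010
  (a & e) = 00000000000000000101010101010101
  (e | d) = 01110111011101110111011101110111
  (~e & (e | d)) = 00100010001000100010001000100010
  ((a & e) | (~e & (e | d))) = 00100010001000100111011101110111
  ~c = 11110000111100001111000011110000
  (((a & e) | (~e & (e | d))) & ~c) = 00100000001000000111000001110000
  ((((a & e) | (~e & (e | d))) & ~c) | d) = 00110011001100110111001101110011
  (~e | ((((a & e) | (~e & (e | d))) & ~c) | d)) = 10111011101110111111101111111011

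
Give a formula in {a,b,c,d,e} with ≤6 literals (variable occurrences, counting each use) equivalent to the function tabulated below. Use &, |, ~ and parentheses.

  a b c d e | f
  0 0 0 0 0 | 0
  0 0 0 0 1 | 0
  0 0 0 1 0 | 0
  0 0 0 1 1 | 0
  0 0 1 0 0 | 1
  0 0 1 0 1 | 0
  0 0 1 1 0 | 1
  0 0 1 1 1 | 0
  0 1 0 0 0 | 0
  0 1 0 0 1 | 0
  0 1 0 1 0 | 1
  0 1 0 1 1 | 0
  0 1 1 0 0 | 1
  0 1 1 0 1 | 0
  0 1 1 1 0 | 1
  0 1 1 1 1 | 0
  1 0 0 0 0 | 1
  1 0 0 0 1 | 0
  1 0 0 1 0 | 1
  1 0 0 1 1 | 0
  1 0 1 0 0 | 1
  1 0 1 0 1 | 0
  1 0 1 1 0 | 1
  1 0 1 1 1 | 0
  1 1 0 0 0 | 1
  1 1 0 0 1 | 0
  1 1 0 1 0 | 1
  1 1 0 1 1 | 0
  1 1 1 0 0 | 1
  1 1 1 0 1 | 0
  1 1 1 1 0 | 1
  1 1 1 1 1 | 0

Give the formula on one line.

  (d & b) = 00000000001100110000000000110011
  ((d & b) | a) = 00000000001100111111111111111111
  (c | ((d & b) | a)) = 00001111001111111111111111111111
  ~e = 10101010101010101010101010101010
  ((c | ((d & b) | a)) & ~e) = 00001010001010101010101010101010

((c | ((d & b) | a)) & ~e)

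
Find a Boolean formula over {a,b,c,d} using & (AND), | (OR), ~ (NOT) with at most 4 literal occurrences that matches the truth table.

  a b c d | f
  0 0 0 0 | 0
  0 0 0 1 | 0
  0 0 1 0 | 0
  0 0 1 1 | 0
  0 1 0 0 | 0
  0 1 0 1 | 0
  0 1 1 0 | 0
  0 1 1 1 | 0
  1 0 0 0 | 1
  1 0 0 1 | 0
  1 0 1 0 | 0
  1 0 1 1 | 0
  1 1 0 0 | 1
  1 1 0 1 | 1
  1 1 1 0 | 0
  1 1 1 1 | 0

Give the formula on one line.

  ~d = 1010101010101010
  (~d | b) = 1010111110101111
  (a & (~d | b)) = 0000000010101111
  ~c = 1100110011001100
  ((a & (~d | b)) & ~c) = 0000000010001100

((a & (~d | b)) & ~c)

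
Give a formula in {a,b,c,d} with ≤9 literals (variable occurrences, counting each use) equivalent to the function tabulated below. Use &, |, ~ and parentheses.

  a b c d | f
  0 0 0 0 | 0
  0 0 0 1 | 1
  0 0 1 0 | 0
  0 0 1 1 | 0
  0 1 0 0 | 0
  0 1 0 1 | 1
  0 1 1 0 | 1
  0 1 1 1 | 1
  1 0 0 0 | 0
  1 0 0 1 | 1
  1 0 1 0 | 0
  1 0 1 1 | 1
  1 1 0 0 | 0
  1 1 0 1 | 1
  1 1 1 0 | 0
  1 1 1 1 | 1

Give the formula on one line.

((d & (~c | ((a & d) | ~d))) | (c & (~c | (~a & b))))

  ~c = 1100110011001100
  (a & d) = 0000000001010101
  ~d = 1010101010101010
  ((a & d) | ~d) = 1010101011111111
  (~c | ((a & d) | ~d)) = 1110111011111111
  (d & (~c | ((a & d) | ~d))) = 0100010001010101
  ~a = 1111111100000000
  (~a & b) = 0000111100000000
  (~c | (~a & b)) = 1100111111001100
  (c & (~c | (~a & b))) = 0000001100000000
  ((d & (~c | ((a & d) | ~d))) | (c & (~c | (~a & b)))) = 0100011101010101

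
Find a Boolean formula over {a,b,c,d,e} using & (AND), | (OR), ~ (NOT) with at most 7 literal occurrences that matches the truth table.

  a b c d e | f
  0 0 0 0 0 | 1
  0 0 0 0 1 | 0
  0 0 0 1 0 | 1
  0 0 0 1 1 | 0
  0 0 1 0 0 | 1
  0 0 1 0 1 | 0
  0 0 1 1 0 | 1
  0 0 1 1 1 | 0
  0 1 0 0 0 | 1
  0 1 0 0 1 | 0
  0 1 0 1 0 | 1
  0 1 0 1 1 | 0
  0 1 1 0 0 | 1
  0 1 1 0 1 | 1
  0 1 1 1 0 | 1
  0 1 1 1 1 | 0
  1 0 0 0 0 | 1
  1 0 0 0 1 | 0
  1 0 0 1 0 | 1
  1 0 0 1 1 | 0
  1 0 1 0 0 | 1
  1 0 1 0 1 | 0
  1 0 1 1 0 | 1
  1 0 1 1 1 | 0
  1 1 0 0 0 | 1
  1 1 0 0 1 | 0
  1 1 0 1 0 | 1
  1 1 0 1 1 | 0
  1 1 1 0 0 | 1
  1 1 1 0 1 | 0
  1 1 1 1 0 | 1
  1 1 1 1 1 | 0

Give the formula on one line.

  ~a = 11111111111111110000000000000000
  ~d = 11001100110011001100110011001100
  (d | e) = 01110111011101110111011101110111
  (~d & (d | e)) = 01000100010001000100010001000100
  ((~d & (d | e)) & c) = 00000100000001000000010000000100
  (((~d & (d | e)) & c) & b) = 00000000000001000000000000000100
  (~a & (((~d & (d | e)) & c) & b)) = 00000000000001000000000000000000
  ~e = 10101010101010101010101010101010
  ((~a & (((~d & (d | e)) & c) & b)) | ~e) = 10101010101011101010101010101010

((~a & (((~d & (d | e)) & c) & b)) | ~e)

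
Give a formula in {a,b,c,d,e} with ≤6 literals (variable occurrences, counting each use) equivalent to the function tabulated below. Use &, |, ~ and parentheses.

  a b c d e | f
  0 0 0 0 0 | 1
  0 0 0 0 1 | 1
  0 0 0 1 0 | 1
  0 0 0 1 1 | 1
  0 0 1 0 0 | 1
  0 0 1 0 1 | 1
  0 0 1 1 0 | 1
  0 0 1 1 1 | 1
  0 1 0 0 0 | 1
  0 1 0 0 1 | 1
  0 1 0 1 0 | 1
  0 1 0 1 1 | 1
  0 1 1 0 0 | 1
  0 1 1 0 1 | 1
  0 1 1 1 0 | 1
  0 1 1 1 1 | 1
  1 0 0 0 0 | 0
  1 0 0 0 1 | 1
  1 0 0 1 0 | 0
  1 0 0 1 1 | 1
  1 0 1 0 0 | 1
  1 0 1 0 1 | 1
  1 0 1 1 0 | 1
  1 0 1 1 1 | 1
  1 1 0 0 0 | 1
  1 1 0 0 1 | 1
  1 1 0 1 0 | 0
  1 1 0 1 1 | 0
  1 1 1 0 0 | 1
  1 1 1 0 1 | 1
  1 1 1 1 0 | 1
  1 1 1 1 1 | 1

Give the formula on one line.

(((b & ~d) | ~a) | (c | (~b & e)))

  ~d = 11001100110011001100110011001100
  (b & ~d) = 00000000110011000000000011001100
  ~a = 11111111111111110000000000000000
  ((b & ~d) | ~a) = 11111111111111110000000011001100
  ~b = 11111111000000001111111100000000
  (~b & e) = 01010101000000000101010100000000
  (c | (~b & e)) = 01011111000011110101111100001111
  (((b & ~d) | ~a) | (c | (~b & e))) = 11111111111111110101111111001111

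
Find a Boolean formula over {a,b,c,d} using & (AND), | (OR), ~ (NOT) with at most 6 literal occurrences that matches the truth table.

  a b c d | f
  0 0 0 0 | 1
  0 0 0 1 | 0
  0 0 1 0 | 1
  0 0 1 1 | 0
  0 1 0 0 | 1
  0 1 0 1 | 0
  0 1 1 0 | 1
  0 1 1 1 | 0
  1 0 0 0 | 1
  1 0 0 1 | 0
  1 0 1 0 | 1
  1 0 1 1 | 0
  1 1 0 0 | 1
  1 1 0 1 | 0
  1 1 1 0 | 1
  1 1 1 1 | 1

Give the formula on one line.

(~d | (b & (c & a)))

  ~d = 1010101010101010
  (c & a) = 0000000000110011
  (b & (c & a)) = 0000000000000011
  (~d | (b & (c & a))) = 1010101010101011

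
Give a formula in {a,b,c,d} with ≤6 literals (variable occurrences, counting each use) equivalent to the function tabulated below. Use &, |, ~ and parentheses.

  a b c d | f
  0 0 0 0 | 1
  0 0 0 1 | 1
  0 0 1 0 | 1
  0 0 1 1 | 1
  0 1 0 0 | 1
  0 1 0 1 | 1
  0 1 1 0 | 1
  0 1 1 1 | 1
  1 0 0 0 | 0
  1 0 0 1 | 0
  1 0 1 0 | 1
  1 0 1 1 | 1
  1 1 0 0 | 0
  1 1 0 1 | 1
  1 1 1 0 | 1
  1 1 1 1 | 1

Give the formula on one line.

((((a | ~c) & c) | (b & d)) | ~a)

  ~c = 1100110011001100
  (a | ~c) = 1100110011111111
  ((a | ~c) & c) = 0000000000110011
  (b & d) = 0000010100000101
  (((a | ~c) & c) | (b & d)) = 0000010100110111
  ~a = 1111111100000000
  ((((a | ~c) & c) | (b & d)) | ~a) = 1111111100110111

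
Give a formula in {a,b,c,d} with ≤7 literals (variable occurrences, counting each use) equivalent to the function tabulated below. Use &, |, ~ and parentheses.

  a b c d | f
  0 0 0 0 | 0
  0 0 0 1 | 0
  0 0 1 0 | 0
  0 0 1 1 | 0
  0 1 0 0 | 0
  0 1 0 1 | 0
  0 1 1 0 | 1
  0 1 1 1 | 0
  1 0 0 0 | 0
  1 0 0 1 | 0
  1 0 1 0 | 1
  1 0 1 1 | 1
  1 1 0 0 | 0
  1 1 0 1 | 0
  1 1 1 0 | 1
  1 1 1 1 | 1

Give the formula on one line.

(((((~b & ~a) | ~d) & b) | a) & c)

  ~b = 1111000011110000
  ~a = 1111111100000000
  (~b & ~a) = 1111000000000000
  ~d = 1010101010101010
  ((~b & ~a) | ~d) = 1111101010101010
  (((~b & ~a) | ~d) & b) = 0000101000001010
  ((((~b & ~a) | ~d) & b) | a) = 0000101011111111
  (((((~b & ~a) | ~d) & b) | a) & c) = 0000001000110011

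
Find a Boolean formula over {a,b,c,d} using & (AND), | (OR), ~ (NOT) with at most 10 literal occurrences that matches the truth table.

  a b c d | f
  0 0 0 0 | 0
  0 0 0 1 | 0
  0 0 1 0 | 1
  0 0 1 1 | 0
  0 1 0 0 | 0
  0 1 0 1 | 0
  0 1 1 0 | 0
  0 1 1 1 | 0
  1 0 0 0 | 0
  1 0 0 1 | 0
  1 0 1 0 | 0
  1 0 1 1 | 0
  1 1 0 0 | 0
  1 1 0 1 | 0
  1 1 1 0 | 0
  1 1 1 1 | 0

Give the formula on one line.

  ~a = 1111111100000000
  ~d = 1010101010101010
  (c & ~d) = 0010001000100010
  (~a & (c & ~d)) = 0010001000000000
  ~b = 1111000011110000
  (~b & ~a) = 1111000000000000
  (d & a) = 0000000001010101
  ((d & a) & b) = 0000000000000101
  ((~b & ~a) | ((d & a) & b)) = 1111000000000101
  ((~a & (c & ~d)) & ((~b & ~a) | ((d & a) & b))) = 0010000000000000

((~a & (c & ~d)) & ((~b & ~a) | ((d & a) & b)))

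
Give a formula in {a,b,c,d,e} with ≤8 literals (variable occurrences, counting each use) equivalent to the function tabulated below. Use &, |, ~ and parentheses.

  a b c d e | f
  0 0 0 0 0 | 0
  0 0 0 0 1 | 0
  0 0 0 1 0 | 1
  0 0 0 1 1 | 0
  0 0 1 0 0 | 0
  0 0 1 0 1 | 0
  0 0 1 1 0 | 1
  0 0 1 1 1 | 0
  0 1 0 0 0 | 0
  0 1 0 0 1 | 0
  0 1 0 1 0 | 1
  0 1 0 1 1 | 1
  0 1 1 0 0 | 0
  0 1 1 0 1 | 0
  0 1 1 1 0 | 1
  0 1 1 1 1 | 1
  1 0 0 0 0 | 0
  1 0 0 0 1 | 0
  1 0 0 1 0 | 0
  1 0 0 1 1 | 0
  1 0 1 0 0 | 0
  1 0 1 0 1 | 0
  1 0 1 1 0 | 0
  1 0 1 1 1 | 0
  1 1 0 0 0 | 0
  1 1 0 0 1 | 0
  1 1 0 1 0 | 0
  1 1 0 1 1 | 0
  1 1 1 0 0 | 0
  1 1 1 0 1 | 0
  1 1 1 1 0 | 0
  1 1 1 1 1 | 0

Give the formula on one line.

((d & (~e | b)) & (~a & d))

  ~e = 10101010101010101010101010101010
  (~e | b) = 10101010111111111010101011111111
  (d & (~e | b)) = 00100010001100110010001000110011
  ~a = 11111111111111110000000000000000
  (~a & d) = 00110011001100110000000000000000
  ((d & (~e | b)) & (~a & d)) = 00100010001100110000000000000000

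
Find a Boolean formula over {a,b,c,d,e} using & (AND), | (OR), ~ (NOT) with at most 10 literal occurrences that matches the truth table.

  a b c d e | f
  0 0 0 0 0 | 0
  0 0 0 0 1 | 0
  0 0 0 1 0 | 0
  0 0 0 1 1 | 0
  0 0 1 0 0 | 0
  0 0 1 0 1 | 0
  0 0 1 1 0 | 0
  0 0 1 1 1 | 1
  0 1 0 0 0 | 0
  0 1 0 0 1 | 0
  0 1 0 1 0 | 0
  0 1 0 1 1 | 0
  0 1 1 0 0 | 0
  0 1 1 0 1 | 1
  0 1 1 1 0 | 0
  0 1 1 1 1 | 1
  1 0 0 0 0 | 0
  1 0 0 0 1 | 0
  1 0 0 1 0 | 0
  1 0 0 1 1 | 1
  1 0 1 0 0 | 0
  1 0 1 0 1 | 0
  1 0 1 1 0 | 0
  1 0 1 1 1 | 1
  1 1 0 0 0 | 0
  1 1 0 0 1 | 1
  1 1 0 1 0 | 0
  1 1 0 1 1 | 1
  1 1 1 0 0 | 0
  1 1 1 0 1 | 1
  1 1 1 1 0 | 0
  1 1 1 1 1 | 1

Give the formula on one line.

(((e & c) | ((e & a) & ((a & d) | b))) & (d | b))

  (e & c) = 00000101000001010000010100000101
  (e & a) = 00000000000000000101010101010101
  (a & d) = 00000000000000000011001100110011
  ((a & d) | b) = 00000000111111110011001111111111
  ((e & a) & ((a & d) | b)) = 00000000000000000001000101010101
  ((e & c) | ((e & a) & ((a & d) | b))) = 00000101000001010001010101010101
  (d | b) = 00110011111111110011001111111111
  (((e & c) | ((e & a) & ((a & d) | b))) & (d | b)) = 00000001000001010001000101010101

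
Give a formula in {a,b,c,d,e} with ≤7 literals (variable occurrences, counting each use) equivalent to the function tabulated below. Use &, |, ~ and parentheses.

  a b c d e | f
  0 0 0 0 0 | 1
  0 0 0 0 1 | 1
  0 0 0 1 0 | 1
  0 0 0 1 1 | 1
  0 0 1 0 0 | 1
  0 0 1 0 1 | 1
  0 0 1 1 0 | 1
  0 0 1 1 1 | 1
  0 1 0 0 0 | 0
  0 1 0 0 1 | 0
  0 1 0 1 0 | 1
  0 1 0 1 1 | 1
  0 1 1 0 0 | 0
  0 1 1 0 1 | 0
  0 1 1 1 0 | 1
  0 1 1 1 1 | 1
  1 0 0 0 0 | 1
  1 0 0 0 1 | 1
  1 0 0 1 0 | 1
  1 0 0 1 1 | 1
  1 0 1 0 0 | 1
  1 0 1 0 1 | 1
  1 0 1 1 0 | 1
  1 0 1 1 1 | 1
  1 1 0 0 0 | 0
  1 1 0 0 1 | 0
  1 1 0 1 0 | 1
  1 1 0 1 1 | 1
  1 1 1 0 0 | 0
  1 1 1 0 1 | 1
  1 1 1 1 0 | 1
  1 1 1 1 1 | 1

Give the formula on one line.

  ~b = 11111111000000001111111100000000
  ~c = 11110000111100001111000011110000
  (e | ~c) = 11110101111101011111010111110101
  (a & (e | ~c)) = 00000000000000001111010111110101
  (~b | (a & (e | ~c))) = 11111111000000001111111111110101
  (~b | c) = 11111111000011111111111100001111
  ((~b | (a & (e | ~c))) & (~b | c)) = 11111111000000001111111100000101
  (d | ((~b | (a & (e | ~c))) & (~b | c))) = 11111111001100111111111100110111

(d | ((~b | (a & (e | ~c))) & (~b | c)))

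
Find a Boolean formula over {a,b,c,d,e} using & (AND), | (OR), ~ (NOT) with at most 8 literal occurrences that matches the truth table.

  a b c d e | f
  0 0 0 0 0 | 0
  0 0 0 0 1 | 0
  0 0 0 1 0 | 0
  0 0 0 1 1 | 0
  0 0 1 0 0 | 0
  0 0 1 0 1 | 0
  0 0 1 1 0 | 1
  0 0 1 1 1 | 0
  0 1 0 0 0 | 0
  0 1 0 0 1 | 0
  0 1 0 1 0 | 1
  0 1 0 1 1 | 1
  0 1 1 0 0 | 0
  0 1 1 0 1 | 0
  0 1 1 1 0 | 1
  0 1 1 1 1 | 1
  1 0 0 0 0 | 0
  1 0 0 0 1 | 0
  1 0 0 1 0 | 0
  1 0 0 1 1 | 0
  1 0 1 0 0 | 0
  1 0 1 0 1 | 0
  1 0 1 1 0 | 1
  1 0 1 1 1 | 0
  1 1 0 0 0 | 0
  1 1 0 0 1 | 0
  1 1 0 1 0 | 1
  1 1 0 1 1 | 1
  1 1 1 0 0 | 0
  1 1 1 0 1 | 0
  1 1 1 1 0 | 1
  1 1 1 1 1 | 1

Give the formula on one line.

((c & (d & ~e)) | (d & b))

  ~e = 10101010101010101010101010101010
  (d & ~e) = 00100010001000100010001000100010
  (c & (d & ~e)) = 00000010000000100000001000000010
  (d & b) = 00000000001100110000000000110011
  ((c & (d & ~e)) | (d & b)) = 00000010001100110000001000110011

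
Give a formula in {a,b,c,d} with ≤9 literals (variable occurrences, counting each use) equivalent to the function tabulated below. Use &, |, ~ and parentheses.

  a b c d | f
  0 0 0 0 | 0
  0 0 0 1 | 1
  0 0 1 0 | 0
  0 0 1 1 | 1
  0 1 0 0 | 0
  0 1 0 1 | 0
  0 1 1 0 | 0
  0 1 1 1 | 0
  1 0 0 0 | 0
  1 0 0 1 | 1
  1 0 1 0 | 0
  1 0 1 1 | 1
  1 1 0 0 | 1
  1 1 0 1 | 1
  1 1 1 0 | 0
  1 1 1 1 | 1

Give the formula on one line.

(((a & b) & (d | ~c)) | (d & ~b))

  (a & b) = 0000000000001111
  ~c = 1100110011001100
  (d | ~c) = 1101110111011101
  ((a & b) & (d | ~c)) = 0000000000001101
  ~b = 1111000011110000
  (d & ~b) = 0101000001010000
  (((a & b) & (d | ~c)) | (d & ~b)) = 0101000001011101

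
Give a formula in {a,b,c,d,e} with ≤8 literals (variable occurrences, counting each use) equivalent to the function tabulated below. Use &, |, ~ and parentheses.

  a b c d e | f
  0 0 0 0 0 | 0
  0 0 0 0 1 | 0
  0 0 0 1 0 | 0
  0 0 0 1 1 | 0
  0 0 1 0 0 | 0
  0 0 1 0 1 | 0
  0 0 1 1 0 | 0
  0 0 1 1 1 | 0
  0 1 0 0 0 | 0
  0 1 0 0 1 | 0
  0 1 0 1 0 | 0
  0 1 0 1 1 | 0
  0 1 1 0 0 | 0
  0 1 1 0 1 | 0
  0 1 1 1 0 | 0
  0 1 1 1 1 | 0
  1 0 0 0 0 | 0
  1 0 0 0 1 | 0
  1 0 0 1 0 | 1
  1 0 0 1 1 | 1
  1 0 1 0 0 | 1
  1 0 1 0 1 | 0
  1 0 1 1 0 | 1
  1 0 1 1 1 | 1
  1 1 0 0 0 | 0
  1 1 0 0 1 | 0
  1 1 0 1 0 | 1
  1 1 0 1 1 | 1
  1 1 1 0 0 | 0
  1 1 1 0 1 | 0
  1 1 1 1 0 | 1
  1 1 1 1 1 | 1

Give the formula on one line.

  (d & a) = 00000000000000000011001100110011
  ~e = 10101010101010101010101010101010
  (~e & a) = 00000000000000001010101010101010
  ((d & a) | (~e & a)) = 00000000000000001011101110111011
  ~b = 11111111000000001111111100000000
  (~b & c) = 00001111000000000000111100000000
  (d | (~b & c)) = 00111111001100110011111100110011
  ((d | (~b & c)) | e) = 01111111011101110111111101110111
  (((d & a) | (~e & a)) & ((d | (~b & c)) | e)) = 00000000000000000011101100110011

(((d & a) | (~e & a)) & ((d | (~b & c)) | e))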